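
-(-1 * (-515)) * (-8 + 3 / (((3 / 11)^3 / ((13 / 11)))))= -773015 / 9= -85890.56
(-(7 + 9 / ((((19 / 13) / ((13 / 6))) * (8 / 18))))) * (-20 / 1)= 28135 / 38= 740.39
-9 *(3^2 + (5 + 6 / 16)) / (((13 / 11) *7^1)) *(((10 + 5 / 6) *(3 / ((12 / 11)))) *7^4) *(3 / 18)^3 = -23864225 / 4608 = -5178.87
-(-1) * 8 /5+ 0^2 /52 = 8 /5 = 1.60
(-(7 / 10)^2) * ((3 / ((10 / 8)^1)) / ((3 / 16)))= -784 / 125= -6.27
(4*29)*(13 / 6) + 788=3118 / 3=1039.33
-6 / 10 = -0.60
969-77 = 892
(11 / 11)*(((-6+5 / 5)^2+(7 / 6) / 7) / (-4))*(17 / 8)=-2567 / 192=-13.37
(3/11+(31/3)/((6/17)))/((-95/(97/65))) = -567547/1222650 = -0.46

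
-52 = -52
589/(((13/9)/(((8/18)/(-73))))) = -2356/949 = -2.48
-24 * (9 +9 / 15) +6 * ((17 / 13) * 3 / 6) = -14721 / 65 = -226.48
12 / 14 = 6 / 7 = 0.86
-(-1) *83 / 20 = 4.15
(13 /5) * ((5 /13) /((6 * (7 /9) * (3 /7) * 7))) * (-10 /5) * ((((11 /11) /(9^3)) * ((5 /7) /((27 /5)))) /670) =-5 /129238578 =-0.00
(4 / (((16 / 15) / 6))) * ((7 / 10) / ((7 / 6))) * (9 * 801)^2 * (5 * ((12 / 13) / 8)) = 21047720805 / 52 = 404763861.63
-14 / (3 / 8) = -112 / 3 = -37.33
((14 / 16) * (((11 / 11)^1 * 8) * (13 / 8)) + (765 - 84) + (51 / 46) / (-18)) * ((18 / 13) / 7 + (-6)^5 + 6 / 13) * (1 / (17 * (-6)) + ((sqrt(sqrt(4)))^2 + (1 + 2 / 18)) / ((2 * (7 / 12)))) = -6106476384761 / 426972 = -14301819.29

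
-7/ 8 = -0.88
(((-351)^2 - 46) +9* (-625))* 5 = 587650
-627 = -627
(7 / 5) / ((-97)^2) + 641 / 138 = 4.65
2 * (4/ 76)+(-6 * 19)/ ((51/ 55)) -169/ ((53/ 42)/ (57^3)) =-424585575050/ 17119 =-24802008.01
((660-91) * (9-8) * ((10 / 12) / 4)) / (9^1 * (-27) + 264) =2845 / 504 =5.64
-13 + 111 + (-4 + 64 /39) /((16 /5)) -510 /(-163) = 2552759 /25428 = 100.39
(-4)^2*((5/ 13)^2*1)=400/ 169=2.37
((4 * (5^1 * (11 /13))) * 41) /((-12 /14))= -31570 /39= -809.49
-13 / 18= -0.72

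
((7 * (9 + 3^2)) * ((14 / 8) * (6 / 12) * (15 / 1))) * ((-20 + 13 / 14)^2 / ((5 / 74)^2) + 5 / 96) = 84321824949 / 640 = 131752851.48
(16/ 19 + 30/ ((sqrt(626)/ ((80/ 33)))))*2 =32/ 19 + 800*sqrt(626)/ 3443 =7.50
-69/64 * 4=-69/16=-4.31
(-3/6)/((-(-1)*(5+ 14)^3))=-1/13718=-0.00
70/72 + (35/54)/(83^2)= 723415/744012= 0.97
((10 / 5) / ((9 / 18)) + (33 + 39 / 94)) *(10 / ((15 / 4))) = 14068 / 141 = 99.77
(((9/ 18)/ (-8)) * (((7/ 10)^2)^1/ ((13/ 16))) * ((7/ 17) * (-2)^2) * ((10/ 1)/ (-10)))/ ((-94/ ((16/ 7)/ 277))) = -392/ 71929975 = -0.00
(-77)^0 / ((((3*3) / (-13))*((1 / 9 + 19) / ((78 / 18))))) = -169 / 516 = -0.33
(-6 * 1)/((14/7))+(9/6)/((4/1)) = -2.62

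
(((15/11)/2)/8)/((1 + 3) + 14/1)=5/1056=0.00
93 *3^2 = 837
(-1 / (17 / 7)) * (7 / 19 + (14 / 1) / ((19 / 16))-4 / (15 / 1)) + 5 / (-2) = -71671 / 9690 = -7.40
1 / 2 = 0.50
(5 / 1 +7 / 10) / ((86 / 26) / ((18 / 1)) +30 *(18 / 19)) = 126711 / 635885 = 0.20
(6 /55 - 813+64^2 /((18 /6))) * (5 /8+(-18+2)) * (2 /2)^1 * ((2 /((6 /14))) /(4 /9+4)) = -78482733 /8800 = -8918.49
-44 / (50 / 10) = -44 / 5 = -8.80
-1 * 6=-6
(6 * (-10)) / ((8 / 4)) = -30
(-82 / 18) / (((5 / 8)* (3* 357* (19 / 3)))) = -328 / 305235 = -0.00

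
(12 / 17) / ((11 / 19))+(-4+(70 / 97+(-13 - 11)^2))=10410714 / 18139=573.94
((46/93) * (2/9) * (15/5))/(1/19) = 6.27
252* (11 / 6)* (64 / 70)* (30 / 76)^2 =23760 / 361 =65.82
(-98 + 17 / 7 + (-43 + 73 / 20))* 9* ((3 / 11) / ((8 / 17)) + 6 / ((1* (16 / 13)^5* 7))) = -6060369219021 / 5651824640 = -1072.29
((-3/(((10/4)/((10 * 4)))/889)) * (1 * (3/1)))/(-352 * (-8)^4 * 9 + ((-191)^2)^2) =-128016/1317887233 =-0.00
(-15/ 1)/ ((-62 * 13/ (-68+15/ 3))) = -945/ 806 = -1.17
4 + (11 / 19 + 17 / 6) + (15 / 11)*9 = 24685 / 1254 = 19.69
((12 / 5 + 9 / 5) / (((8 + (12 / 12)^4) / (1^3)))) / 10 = 0.05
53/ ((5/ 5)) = 53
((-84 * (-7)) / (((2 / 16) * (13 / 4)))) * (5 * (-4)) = -376320 / 13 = -28947.69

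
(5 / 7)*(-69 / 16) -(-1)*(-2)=-569 / 112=-5.08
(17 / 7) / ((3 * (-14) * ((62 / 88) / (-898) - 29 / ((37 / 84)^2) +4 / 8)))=459781388 / 1184540694561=0.00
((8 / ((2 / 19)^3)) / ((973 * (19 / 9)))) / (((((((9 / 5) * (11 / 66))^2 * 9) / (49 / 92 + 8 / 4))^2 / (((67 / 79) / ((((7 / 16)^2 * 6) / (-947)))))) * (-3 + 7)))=-5707.33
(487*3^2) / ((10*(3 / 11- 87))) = -5.05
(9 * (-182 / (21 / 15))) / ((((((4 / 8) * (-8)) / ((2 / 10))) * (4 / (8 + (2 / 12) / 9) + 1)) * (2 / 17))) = 861237 / 2596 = 331.76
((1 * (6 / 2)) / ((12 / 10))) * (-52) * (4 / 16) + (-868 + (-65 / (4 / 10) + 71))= -992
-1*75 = -75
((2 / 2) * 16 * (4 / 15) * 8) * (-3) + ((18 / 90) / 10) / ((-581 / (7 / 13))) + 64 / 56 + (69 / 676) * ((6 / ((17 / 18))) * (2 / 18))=-8444975157 / 83460650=-101.19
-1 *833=-833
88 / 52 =22 / 13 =1.69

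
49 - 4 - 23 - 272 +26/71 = -17724/71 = -249.63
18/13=1.38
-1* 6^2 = -36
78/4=39/2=19.50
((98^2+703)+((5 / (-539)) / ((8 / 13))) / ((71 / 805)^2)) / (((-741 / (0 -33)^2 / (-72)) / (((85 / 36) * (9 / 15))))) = 7693679716173 / 4980508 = 1544758.03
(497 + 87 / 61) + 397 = 54621 / 61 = 895.43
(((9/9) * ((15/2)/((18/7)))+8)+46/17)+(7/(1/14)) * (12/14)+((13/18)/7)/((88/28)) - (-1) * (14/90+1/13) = 10708442/109395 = 97.89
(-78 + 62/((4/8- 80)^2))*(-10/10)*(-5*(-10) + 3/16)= 791625505/202248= 3914.13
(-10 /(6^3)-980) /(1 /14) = -740915 /54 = -13720.65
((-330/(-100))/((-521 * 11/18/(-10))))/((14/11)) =297/3647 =0.08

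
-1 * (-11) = 11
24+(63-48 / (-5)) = 483 / 5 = 96.60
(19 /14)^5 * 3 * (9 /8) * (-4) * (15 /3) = -334273365 /1075648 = -310.76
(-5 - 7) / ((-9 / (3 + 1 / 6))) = 38 / 9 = 4.22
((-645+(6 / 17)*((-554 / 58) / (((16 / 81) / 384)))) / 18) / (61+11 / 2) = -1182971 / 196707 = -6.01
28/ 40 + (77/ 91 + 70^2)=637201/ 130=4901.55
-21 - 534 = -555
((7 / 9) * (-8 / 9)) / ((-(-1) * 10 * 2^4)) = -7 / 1620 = -0.00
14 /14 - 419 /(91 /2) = -747 /91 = -8.21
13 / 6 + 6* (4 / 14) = 163 / 42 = 3.88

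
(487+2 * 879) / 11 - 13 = 2102 / 11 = 191.09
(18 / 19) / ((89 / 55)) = 990 / 1691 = 0.59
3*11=33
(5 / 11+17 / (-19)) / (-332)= 23 / 17347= 0.00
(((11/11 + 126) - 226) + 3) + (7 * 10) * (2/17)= -1492/17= -87.76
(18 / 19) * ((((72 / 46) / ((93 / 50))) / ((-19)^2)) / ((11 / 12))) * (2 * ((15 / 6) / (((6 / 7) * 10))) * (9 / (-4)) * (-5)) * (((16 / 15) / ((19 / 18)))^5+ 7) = 424014343257204 / 3330052123264075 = 0.13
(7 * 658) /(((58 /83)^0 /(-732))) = -3371592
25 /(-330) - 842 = -55577 /66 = -842.08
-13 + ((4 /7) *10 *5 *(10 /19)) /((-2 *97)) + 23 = 128010 /12901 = 9.92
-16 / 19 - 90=-90.84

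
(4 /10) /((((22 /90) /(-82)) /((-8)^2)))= -94464 /11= -8587.64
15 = 15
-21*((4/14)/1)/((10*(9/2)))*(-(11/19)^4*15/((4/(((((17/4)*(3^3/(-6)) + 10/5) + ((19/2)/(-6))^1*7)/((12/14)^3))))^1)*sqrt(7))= -3399801251*sqrt(7)/1351168128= -6.66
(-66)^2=4356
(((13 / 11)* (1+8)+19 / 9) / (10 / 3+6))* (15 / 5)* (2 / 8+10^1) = 25871 / 616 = 42.00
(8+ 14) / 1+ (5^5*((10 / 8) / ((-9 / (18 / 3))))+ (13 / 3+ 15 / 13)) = -2576.68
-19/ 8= -2.38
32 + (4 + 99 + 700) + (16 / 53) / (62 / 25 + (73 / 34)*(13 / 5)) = 303293115 / 363209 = 835.04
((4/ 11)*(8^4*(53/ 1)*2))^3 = 5238143763469041664/ 1331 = 3935494938744584.27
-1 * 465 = -465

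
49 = 49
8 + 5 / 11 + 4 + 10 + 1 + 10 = 368 / 11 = 33.45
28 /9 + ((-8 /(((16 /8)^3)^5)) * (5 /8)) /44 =40370131 /12976128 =3.11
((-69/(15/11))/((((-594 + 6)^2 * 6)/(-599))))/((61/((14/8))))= 151547/361549440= 0.00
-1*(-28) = 28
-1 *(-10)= 10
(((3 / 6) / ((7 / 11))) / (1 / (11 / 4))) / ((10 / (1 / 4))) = 121 / 2240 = 0.05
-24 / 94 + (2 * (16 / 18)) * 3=716 / 141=5.08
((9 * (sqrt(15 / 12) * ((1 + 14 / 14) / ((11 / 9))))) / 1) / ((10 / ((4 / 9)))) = 18 * sqrt(5) / 55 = 0.73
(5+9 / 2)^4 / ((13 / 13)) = 130321 / 16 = 8145.06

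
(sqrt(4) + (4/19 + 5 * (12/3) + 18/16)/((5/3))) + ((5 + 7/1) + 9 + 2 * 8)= 39369/760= 51.80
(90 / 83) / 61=90 / 5063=0.02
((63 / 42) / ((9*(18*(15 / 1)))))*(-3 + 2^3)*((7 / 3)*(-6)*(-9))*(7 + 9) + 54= 542 / 9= 60.22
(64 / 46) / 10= 16 / 115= 0.14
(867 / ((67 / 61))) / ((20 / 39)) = 2062593 / 1340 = 1539.25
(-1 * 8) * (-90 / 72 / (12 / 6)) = 5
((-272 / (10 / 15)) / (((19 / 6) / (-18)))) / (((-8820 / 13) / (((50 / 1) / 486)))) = -8840 / 25137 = -0.35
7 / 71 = 0.10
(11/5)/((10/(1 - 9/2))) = -77/100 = -0.77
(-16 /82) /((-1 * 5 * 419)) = 8 /85895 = 0.00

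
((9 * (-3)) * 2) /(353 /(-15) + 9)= 405 /109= 3.72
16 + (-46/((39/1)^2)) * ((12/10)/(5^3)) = 5069908/316875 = 16.00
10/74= 5/37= 0.14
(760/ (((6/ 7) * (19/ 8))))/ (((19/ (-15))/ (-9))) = 50400/ 19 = 2652.63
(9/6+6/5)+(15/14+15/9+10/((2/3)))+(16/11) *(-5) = 15206/1155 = 13.17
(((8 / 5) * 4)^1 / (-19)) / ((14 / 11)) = -176 / 665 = -0.26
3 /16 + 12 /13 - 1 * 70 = -68.89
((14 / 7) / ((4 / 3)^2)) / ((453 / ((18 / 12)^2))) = 27 / 4832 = 0.01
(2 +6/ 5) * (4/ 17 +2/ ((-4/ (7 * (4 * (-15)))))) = 57184/ 85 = 672.75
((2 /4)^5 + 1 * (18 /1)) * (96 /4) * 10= 4327.50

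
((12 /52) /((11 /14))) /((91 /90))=540 /1859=0.29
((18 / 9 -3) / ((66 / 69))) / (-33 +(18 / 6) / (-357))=2737 / 86416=0.03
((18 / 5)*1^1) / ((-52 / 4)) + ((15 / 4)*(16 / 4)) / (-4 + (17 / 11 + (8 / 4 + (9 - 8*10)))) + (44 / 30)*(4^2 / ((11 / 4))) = 82219 / 10218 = 8.05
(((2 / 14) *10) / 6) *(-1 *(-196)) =140 / 3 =46.67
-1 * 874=-874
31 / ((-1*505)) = -31 / 505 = -0.06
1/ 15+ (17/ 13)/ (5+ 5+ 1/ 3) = 1168/ 6045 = 0.19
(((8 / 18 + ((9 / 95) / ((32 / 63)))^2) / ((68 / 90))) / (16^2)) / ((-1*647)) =-39859801 / 10408791900160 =-0.00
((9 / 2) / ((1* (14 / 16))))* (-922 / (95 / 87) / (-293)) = 14.82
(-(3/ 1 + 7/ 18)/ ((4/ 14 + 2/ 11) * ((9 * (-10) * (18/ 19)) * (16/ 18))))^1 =89243/ 933120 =0.10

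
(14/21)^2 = 4/9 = 0.44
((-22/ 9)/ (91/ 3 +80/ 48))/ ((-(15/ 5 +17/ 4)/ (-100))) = -275/ 261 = -1.05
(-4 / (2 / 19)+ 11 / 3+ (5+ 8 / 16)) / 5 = -173 / 30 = -5.77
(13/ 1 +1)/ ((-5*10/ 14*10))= -49/ 125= -0.39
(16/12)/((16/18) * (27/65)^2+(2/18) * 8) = 12675/9908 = 1.28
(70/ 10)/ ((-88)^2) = 7/ 7744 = 0.00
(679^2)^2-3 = 212558803678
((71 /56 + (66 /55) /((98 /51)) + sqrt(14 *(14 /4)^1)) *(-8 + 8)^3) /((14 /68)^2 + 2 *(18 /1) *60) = 0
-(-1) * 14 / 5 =14 / 5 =2.80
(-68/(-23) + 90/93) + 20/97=285666/69161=4.13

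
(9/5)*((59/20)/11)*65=31.38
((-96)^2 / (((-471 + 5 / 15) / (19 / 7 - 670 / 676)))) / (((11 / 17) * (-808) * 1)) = 0.06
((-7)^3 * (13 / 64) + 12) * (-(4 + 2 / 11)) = 241.17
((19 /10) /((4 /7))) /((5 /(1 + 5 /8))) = 1729 /1600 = 1.08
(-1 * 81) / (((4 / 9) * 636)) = -243 / 848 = -0.29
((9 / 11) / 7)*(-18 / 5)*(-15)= 486 / 77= 6.31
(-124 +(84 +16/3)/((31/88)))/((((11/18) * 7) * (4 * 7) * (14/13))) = 117507/116963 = 1.00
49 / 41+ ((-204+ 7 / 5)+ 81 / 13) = -520139 / 2665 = -195.17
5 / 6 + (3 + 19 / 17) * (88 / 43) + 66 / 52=300182 / 28509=10.53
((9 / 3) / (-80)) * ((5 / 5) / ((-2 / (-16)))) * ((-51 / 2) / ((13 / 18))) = 10.59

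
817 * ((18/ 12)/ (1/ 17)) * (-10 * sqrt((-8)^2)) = -1666680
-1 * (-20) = 20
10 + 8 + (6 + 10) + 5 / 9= 311 / 9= 34.56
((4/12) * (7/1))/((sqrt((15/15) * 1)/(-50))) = -350/3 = -116.67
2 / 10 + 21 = 106 / 5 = 21.20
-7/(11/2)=-14/11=-1.27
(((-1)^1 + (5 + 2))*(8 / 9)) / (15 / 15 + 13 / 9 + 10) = 3 / 7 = 0.43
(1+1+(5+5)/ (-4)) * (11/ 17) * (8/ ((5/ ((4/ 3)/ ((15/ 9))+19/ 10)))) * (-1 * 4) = 2376/ 425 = 5.59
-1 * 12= -12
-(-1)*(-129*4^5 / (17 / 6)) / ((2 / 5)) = -1981440 / 17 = -116555.29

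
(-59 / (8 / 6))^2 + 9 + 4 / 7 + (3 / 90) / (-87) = 287589319 / 146160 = 1967.63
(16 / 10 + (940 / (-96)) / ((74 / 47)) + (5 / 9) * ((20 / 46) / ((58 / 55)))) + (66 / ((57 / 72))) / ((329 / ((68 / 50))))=-2246654646079 / 555366344400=-4.05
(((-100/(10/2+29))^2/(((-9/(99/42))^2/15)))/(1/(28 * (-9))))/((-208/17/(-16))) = -4537500/1547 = -2933.10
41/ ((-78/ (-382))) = 7831/ 39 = 200.79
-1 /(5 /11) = -11 /5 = -2.20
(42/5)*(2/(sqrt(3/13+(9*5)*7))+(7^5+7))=141238.55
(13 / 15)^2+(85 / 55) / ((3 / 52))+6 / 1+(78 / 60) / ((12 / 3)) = 670507 / 19800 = 33.86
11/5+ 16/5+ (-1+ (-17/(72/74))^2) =2006717/6480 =309.68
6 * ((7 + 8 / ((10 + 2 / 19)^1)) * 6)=561 / 2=280.50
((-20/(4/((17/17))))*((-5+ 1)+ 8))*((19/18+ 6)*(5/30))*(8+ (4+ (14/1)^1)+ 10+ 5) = -26035/27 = -964.26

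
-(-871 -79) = 950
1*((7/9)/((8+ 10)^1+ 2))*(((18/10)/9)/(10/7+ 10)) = 49/72000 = 0.00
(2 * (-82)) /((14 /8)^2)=-2624 /49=-53.55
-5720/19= -301.05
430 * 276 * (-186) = -22074480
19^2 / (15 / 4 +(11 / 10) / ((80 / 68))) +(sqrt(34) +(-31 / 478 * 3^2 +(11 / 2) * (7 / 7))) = sqrt(34) +18356775 / 223943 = 87.80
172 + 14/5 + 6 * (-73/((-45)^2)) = 174.58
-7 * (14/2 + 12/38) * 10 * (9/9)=-9730/19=-512.11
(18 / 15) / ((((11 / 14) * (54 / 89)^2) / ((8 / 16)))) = 55447 / 26730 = 2.07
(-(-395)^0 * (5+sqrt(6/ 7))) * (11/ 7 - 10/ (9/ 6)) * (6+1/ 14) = 9095 * sqrt(42)/ 2058+45475/ 294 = 183.32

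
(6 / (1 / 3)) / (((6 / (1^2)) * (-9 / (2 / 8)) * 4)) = -0.02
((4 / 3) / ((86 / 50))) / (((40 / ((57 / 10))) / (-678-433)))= -122.73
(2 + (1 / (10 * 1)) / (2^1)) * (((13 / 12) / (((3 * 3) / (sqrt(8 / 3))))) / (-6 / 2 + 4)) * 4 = 533 * sqrt(6) / 810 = 1.61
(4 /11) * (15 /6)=10 /11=0.91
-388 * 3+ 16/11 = -12788/11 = -1162.55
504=504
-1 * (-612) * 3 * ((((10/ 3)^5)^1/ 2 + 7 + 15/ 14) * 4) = 98934424/ 63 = 1570387.68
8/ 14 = 4/ 7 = 0.57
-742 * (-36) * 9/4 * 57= 3425814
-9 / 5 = -1.80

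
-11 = -11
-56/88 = -7/11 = -0.64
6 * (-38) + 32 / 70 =-7964 / 35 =-227.54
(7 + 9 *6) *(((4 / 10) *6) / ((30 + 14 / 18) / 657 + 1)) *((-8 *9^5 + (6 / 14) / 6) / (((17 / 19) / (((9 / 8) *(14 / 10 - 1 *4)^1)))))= 15908489133028479 / 73661000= 215968954.17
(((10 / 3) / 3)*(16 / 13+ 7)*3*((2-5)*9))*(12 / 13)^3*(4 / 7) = -66562560 / 199927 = -332.93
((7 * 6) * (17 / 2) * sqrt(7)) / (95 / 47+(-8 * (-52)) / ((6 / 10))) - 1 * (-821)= 50337 * sqrt(7) / 98045+821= 822.36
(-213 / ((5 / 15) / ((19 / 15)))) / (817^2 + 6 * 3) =-4047 / 3337535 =-0.00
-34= -34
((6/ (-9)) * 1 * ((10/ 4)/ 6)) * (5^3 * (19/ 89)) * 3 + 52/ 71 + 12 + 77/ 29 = -7531903/ 1099506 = -6.85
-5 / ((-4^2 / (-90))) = -225 / 8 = -28.12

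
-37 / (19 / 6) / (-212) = 111 / 2014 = 0.06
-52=-52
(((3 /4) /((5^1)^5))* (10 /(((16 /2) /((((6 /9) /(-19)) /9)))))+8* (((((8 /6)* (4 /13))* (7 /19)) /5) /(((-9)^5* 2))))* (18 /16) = -703879 /194468040000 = -0.00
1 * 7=7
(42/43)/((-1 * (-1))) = 42/43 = 0.98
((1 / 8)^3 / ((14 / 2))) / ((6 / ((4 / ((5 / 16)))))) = 1 / 1680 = 0.00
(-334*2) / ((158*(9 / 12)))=-1336 / 237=-5.64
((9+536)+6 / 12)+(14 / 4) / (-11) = 5997 / 11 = 545.18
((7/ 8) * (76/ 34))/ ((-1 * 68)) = -133/ 4624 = -0.03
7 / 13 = 0.54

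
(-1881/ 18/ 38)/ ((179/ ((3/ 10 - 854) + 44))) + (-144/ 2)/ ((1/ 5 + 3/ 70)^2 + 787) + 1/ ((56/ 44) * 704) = 38191953267011/ 3092675850880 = 12.35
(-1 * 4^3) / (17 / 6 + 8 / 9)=-1152 / 67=-17.19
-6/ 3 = -2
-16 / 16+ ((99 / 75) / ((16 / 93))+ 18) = 9869 / 400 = 24.67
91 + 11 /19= 1740 /19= 91.58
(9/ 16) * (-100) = -225/ 4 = -56.25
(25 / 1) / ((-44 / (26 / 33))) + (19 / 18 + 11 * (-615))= -7366423 / 1089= -6764.39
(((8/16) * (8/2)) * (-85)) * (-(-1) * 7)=-1190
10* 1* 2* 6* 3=360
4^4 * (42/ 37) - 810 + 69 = -16665/ 37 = -450.41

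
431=431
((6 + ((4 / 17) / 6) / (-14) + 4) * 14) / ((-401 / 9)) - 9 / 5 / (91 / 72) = -14160786 / 3101735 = -4.57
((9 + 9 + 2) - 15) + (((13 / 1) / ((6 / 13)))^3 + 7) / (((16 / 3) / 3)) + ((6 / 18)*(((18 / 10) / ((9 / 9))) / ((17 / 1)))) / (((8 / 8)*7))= 2873994547 / 228480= 12578.76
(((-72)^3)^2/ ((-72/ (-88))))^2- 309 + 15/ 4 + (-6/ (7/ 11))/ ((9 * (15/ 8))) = 36530940528033878570049241/ 1260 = 28992809942884030611150.19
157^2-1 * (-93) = 24742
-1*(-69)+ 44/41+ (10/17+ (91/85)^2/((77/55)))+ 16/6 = 13178474/177735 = 74.15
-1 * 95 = -95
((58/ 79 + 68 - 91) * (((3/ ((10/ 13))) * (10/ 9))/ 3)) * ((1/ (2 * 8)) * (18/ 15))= -22867/ 9480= -2.41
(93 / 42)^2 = 961 / 196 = 4.90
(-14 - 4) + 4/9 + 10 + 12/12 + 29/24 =-385/72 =-5.35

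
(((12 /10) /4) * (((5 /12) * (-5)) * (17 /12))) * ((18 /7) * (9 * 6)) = -6885 /56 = -122.95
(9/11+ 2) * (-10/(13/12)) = -3720/143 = -26.01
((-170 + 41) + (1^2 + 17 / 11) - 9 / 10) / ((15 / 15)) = -127.35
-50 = -50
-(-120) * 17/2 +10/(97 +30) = 129550/127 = 1020.08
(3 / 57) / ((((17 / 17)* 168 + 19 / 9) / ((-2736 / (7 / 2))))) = -2592 / 10717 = -0.24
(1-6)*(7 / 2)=-35 / 2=-17.50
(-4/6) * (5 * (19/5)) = -38/3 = -12.67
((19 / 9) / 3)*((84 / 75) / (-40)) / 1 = -133 / 6750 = -0.02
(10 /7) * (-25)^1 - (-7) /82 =-20451 /574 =-35.63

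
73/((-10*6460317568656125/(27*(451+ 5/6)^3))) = -1454492254463/516825405492490000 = -0.00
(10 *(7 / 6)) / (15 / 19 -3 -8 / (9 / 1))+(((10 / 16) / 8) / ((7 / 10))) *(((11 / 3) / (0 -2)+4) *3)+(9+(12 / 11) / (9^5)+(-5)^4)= 3243699347561 / 5140884672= 630.96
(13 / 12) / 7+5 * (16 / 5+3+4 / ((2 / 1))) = 3457 / 84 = 41.15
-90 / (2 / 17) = -765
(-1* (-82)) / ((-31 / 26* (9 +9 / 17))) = -18122 / 2511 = -7.22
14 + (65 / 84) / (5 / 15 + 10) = 12217 / 868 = 14.07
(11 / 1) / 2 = 11 / 2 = 5.50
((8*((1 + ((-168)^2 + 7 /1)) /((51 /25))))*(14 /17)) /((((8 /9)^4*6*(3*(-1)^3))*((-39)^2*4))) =-16674525 /12503296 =-1.33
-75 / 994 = -0.08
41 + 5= 46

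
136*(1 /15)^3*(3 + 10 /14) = 0.15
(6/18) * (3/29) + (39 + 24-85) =-637/29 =-21.97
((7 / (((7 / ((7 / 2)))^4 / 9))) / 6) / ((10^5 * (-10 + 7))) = -7 / 3200000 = -0.00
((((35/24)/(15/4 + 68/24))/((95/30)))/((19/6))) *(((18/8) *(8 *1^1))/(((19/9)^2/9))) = 8266860/10295359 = 0.80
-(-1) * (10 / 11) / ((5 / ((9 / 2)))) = 9 / 11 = 0.82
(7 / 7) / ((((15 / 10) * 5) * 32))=1 / 240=0.00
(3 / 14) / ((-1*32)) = -3 / 448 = -0.01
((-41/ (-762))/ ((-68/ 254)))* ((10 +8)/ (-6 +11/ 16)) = 984/ 1445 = 0.68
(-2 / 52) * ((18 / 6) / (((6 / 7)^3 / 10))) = -1715 / 936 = -1.83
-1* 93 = -93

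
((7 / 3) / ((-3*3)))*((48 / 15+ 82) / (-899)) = 994 / 40455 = 0.02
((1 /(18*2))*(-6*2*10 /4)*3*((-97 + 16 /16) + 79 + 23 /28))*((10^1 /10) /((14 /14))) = 2265 /56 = 40.45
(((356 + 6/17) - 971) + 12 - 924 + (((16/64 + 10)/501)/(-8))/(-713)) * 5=-1483319834755/194323872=-7633.24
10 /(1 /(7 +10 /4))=95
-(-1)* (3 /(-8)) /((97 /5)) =-15 /776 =-0.02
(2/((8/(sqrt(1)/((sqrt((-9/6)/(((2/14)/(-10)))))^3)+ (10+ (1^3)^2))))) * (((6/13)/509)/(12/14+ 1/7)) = sqrt(105)/48634950+ 33/13234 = 0.00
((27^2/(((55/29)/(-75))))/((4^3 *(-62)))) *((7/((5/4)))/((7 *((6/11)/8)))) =21141/248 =85.25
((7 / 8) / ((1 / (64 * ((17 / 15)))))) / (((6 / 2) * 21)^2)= 0.02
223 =223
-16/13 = -1.23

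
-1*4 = -4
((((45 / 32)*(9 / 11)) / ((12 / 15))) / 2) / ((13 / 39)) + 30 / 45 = 23857 / 8448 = 2.82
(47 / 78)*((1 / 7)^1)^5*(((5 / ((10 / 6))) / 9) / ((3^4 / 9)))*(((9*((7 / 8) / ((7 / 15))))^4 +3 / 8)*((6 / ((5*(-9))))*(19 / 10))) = -98870626591 / 3624503500800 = -0.03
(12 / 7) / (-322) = -6 / 1127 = -0.01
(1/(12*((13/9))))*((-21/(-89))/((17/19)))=1197/78676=0.02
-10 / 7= -1.43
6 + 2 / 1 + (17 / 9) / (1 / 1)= 89 / 9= 9.89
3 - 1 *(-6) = 9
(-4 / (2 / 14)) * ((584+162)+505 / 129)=-2708692 / 129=-20997.61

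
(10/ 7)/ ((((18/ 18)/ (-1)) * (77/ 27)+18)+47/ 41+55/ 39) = 143910/ 1783523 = 0.08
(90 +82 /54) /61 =2471 /1647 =1.50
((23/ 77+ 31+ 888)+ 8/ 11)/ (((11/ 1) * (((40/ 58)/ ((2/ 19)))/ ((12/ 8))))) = 3081627/ 160930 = 19.15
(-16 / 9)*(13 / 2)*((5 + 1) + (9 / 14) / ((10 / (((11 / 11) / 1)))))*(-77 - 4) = 198666 / 35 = 5676.17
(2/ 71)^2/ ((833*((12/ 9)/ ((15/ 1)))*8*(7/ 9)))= 0.00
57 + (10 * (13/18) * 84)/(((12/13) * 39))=1994/27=73.85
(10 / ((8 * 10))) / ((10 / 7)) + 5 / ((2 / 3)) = 607 / 80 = 7.59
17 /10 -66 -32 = -963 /10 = -96.30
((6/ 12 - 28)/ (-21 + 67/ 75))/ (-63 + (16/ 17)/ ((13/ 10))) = -70125/ 3193016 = -0.02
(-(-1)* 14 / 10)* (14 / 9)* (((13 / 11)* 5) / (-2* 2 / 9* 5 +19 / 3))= 1274 / 407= 3.13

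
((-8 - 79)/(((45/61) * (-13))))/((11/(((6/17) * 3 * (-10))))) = -8.73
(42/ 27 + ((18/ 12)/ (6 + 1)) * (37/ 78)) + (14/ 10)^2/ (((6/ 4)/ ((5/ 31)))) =948511/ 507780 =1.87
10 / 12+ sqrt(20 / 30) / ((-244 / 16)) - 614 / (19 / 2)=-7273 / 114 - 4*sqrt(6) / 183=-63.85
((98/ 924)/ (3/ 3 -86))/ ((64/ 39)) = -91/ 119680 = -0.00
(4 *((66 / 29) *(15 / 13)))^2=15681600 / 142129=110.33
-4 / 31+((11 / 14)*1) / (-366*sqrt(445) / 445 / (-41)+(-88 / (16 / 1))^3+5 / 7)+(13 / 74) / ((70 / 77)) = 87824776697373797 / 1476839900220419660 - 36974784*sqrt(445) / 64378374028789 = 0.06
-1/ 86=-0.01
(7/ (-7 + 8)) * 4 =28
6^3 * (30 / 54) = 120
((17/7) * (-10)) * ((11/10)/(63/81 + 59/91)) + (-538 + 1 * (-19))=-575.73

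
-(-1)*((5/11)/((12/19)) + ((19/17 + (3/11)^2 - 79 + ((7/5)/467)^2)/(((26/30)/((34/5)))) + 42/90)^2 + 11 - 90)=985175600704187300046616519/2647936009297710202500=372054.16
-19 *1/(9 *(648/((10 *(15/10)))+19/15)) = -95/2001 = -0.05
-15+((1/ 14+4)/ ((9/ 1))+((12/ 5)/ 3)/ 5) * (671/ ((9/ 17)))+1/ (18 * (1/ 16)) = 7201351/ 9450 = 762.05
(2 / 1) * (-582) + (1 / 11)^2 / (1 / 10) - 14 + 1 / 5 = -712519 / 605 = -1177.72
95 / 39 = 2.44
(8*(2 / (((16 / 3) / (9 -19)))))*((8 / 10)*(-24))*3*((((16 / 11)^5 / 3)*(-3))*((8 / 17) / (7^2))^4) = -7421703487488 / 77543148614841371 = -0.00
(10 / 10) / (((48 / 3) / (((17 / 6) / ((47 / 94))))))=17 / 48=0.35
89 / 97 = 0.92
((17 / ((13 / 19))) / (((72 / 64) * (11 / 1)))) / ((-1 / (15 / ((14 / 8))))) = -51680 / 3003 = -17.21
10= 10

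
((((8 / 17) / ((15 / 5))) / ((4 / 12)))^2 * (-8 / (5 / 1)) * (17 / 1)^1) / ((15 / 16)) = -8192 / 1275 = -6.43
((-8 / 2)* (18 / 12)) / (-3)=2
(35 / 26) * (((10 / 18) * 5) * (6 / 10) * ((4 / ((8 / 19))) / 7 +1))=275 / 52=5.29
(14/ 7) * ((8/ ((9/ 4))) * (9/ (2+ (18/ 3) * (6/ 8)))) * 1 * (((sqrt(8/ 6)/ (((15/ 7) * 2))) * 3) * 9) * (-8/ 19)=-21504 * sqrt(3)/ 1235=-30.16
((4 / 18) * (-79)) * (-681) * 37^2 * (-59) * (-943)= 2731807522898 / 3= 910602507632.67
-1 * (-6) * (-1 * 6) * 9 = -324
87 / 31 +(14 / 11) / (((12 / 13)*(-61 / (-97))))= 623899 / 124806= 5.00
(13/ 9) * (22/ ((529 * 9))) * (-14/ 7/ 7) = -572/ 299943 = -0.00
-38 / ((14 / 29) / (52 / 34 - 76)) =697566 / 119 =5861.90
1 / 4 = 0.25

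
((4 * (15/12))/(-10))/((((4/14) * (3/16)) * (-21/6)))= 8/3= 2.67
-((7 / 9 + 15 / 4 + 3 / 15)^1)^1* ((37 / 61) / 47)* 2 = -0.12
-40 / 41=-0.98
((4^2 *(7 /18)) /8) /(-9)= -7 /81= -0.09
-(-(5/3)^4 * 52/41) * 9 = 32500/369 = 88.08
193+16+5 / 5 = 210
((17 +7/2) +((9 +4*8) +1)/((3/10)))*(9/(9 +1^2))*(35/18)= 2247/8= 280.88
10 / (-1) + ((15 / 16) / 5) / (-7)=-1123 / 112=-10.03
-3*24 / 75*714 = -17136 / 25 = -685.44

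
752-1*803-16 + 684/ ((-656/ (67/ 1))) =-22445/ 164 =-136.86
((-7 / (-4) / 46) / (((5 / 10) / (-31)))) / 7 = -31 / 92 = -0.34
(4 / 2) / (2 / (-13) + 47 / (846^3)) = -334955088 / 25765763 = -13.00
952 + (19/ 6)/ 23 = 131395/ 138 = 952.14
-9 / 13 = -0.69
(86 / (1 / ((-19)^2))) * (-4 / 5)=-124184 / 5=-24836.80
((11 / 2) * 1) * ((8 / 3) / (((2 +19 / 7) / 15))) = 140 / 3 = 46.67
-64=-64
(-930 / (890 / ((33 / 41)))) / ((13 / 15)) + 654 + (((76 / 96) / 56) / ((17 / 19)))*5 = 707865552809 / 1083840576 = 653.11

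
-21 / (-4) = 21 / 4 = 5.25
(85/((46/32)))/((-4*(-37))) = 340/851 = 0.40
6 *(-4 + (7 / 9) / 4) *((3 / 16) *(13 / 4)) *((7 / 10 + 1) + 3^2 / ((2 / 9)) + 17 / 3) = -639379 / 960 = -666.02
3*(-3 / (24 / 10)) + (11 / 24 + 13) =233 / 24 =9.71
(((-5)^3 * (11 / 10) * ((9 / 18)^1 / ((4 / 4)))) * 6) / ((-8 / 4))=825 / 4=206.25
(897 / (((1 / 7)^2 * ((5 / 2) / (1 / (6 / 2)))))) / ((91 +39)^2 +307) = 29302 / 86035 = 0.34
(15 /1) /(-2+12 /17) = -255 /22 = -11.59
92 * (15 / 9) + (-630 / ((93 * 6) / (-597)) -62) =71179 / 93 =765.37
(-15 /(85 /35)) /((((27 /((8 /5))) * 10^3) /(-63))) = 0.02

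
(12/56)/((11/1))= 3/154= 0.02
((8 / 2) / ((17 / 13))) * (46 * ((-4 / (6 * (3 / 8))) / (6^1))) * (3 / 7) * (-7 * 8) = 153088 / 153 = 1000.58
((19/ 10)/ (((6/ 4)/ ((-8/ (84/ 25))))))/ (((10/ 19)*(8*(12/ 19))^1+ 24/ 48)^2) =-99043960/ 327786543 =-0.30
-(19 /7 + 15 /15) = -26 /7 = -3.71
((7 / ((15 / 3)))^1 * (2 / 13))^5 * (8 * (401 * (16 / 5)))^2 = 1416931525001216 / 29007265625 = 48847.47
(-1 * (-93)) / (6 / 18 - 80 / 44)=-3069 / 49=-62.63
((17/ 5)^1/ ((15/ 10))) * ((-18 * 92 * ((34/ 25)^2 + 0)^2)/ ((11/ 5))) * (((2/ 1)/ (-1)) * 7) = 351124956672/ 4296875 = 81716.35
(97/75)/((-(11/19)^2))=-35017/9075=-3.86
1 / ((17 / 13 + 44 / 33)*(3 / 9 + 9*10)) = 0.00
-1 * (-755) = 755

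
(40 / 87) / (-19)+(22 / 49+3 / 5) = 415021 / 404985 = 1.02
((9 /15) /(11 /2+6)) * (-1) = -6 /115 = -0.05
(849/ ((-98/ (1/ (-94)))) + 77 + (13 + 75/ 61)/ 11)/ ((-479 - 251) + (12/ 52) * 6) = -6298787287/ 58548818944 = -0.11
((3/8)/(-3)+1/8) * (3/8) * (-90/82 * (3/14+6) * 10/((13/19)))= 0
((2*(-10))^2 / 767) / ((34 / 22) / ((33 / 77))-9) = -6600 / 68263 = -0.10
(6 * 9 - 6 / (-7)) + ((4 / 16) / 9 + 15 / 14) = 14101 / 252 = 55.96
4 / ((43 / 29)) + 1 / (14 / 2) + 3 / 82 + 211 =5278915 / 24682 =213.88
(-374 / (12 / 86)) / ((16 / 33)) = -88451 / 16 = -5528.19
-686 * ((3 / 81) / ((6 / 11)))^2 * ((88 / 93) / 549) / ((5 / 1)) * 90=-3652264 / 37220553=-0.10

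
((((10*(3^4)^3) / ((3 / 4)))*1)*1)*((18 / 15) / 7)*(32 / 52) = 68024448 / 91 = 747521.41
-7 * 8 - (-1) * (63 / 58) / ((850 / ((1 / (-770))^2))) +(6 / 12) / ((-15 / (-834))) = -117755021991 / 4175710000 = -28.20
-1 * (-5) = 5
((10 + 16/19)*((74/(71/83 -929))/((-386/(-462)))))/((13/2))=-146136606/918095789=-0.16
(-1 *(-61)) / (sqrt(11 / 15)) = 61 *sqrt(165) / 11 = 71.23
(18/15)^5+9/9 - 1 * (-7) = 32776/3125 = 10.49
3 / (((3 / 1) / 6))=6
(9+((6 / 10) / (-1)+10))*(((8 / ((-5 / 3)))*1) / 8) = -276 / 25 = -11.04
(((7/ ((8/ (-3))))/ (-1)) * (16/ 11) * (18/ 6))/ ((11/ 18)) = 2268/ 121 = 18.74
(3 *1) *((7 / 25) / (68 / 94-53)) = -47 / 2925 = -0.02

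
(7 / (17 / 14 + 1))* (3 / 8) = 147 / 124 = 1.19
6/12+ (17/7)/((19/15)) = 2.42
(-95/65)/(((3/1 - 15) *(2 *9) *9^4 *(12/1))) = 19/221079456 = 0.00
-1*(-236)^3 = 13144256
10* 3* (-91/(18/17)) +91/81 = -208754/81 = -2577.21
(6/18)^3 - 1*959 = -25892/27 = -958.96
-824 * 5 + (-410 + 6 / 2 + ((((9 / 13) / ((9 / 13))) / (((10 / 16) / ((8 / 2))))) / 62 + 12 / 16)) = -2806211 / 620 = -4526.15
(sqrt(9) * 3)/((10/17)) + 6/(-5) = 141/10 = 14.10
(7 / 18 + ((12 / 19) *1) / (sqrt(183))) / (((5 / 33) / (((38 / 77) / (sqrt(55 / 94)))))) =sqrt(5170) *(72 *sqrt(183) + 8113) / 352275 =1.85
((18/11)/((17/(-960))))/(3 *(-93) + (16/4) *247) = -17280/132583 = -0.13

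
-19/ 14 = -1.36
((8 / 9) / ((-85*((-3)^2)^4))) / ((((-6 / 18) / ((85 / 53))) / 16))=128 / 1043199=0.00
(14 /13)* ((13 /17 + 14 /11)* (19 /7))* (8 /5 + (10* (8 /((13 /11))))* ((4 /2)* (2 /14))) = 137946384 /1106105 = 124.71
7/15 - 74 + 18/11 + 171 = 16352/165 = 99.10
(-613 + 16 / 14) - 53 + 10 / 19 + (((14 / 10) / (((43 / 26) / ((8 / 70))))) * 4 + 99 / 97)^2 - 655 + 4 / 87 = -165736111326765866 / 125814672256875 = -1317.30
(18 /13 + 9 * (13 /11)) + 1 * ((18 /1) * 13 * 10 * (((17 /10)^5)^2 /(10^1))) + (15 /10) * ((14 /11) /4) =33738530198412219 /715000000000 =47186.76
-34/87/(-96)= 17/4176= 0.00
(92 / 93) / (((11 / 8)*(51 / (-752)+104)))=553472 / 79954611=0.01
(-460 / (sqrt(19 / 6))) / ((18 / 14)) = -3220 * sqrt(114) / 171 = -201.05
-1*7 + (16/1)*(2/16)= -5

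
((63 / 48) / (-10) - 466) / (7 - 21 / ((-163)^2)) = -1981542589 / 29753920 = -66.60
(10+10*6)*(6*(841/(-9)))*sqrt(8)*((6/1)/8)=-58870*sqrt(2)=-83254.75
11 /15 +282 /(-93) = -1069 /465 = -2.30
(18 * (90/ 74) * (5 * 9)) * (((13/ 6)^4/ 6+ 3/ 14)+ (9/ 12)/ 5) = 16481685/ 4144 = 3977.24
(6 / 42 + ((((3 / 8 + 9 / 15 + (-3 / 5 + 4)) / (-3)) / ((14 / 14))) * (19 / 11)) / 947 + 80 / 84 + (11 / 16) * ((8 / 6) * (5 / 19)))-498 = -16514679395 / 33251064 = -496.67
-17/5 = -3.40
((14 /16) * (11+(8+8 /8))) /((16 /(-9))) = -315 /32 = -9.84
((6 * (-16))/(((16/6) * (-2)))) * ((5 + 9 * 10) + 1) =1728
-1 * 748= -748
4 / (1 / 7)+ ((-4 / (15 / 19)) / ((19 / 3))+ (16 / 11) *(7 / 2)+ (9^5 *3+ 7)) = 9745246 / 55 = 177186.29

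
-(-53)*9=477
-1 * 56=-56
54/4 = 27/2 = 13.50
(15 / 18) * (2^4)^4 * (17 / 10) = 92842.67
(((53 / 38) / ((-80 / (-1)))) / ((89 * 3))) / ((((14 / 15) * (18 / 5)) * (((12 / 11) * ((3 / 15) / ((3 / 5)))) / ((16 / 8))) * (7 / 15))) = 14575 / 63635712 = 0.00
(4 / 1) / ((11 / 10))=40 / 11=3.64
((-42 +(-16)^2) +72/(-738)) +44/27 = 238594/1107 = 215.53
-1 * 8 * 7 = -56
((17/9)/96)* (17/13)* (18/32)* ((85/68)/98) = 1445/7827456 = 0.00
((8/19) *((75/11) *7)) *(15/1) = 63000/209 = 301.44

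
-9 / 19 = -0.47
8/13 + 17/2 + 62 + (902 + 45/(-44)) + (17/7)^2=27411121/28028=977.99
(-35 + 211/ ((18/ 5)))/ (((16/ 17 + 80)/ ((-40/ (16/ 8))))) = -36125/ 6192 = -5.83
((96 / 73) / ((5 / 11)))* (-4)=-4224 / 365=-11.57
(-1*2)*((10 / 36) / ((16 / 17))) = -0.59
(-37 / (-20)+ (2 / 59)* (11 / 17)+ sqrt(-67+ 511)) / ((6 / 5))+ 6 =60661 / 8024+ 5* sqrt(111) / 3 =25.12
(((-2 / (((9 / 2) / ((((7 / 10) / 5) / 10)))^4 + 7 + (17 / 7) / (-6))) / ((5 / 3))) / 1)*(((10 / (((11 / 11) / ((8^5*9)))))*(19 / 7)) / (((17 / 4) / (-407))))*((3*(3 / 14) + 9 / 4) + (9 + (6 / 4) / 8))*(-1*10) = -27214905855836160 / 2614148439115187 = -10.41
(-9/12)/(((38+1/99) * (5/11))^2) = -3557763/1416016900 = -0.00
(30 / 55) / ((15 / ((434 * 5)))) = 868 / 11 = 78.91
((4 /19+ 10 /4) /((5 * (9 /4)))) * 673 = 138638 /855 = 162.15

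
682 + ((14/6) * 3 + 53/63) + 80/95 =826748/1197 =690.68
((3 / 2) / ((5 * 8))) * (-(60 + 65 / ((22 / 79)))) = -3873 / 352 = -11.00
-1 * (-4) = 4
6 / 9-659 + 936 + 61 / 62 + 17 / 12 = 104185 / 372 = 280.07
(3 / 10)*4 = 6 / 5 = 1.20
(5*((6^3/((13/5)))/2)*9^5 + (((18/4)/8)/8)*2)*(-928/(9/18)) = -295906352193/13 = -22762027091.77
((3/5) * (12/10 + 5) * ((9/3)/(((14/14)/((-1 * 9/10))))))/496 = -81/4000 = -0.02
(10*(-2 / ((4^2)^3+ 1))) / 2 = -10 / 4097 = -0.00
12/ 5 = 2.40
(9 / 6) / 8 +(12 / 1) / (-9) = -55 / 48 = -1.15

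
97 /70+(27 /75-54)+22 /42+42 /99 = -51.31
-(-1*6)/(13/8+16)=16/47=0.34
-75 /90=-5 /6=-0.83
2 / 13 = 0.15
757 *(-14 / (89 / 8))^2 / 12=2373952 / 23763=99.90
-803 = -803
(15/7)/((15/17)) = 17/7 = 2.43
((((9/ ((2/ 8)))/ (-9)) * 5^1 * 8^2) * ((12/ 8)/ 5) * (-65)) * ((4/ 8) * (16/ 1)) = 199680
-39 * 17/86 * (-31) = 20553/86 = 238.99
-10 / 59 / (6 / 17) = -85 / 177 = -0.48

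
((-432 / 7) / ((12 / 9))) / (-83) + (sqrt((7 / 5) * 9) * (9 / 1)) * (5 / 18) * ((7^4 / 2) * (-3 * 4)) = 324 / 581-21609 * sqrt(35) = -127840.01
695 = 695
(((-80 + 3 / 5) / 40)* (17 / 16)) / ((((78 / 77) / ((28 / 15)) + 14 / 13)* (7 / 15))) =-2.79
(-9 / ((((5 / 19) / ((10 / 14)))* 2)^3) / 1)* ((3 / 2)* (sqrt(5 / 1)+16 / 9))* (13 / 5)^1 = -2407509* sqrt(5) / 27440- 267501 / 1715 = -352.16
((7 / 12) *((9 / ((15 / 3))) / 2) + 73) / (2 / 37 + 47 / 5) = 108817 / 13992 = 7.78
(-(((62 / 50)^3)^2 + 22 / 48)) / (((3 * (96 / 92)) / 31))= -17101757911147 / 421875000000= -40.54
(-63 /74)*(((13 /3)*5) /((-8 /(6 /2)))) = 4095 /592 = 6.92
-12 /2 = -6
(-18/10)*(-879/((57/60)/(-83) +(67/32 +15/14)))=147081312/293171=501.69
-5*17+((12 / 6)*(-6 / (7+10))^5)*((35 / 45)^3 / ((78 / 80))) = -14121355945 / 166123269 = -85.01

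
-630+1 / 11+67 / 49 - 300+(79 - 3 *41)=-524200 / 539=-972.54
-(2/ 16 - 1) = 7/ 8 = 0.88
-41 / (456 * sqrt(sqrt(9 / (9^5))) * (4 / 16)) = -3.24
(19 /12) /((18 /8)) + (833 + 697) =41329 /27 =1530.70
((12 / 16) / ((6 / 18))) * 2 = 9 / 2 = 4.50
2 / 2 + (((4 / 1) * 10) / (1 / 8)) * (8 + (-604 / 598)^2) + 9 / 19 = 4905488188 / 1698619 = 2887.93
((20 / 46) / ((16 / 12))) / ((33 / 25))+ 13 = 6703 / 506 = 13.25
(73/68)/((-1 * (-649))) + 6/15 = 88629/220660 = 0.40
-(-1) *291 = 291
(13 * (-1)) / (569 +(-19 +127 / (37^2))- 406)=-17797 / 197263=-0.09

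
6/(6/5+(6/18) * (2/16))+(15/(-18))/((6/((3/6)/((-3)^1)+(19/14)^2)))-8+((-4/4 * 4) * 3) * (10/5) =-86421889/3154032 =-27.40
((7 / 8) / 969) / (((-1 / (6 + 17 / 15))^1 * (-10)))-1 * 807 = -938378851 / 1162800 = -807.00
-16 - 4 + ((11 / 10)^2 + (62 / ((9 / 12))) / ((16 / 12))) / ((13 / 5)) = 1121 / 260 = 4.31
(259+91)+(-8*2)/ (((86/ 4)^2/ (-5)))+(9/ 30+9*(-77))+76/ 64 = -50490929/ 147920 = -341.34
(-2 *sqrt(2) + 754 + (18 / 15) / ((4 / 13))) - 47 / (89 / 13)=668421 / 890 - 2 *sqrt(2)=748.21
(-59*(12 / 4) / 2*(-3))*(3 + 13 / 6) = 5487 / 4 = 1371.75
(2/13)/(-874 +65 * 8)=-1/2301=-0.00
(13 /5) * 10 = 26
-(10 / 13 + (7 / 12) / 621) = -0.77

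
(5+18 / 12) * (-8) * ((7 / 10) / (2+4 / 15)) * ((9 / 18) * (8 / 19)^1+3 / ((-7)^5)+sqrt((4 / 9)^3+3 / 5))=-91 * sqrt(12535) / 765 - 2619669 / 775523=-16.70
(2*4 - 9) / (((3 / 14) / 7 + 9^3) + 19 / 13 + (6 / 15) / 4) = -0.00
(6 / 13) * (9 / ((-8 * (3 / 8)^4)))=-1024 / 39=-26.26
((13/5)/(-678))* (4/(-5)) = 26/8475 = 0.00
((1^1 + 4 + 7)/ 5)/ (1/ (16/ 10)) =96/ 25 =3.84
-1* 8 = -8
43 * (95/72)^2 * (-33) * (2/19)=-224675/864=-260.04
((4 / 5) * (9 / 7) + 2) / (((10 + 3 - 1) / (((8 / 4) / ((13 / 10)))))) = 106 / 273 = 0.39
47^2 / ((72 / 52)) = 1595.39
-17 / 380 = -0.04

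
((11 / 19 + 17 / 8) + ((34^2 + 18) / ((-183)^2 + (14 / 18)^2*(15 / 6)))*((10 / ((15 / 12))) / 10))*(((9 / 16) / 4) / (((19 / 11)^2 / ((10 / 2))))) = 12267542277441 / 19053184367104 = 0.64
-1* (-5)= 5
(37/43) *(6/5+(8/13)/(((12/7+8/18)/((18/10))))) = 70041/47515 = 1.47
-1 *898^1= -898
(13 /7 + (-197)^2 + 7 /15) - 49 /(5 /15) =4059754 /105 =38664.32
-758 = -758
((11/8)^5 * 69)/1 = 11112519/32768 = 339.13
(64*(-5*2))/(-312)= 80/39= 2.05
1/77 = 0.01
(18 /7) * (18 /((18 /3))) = 54 /7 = 7.71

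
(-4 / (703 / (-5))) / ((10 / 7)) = 14 / 703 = 0.02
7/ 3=2.33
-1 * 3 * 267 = -801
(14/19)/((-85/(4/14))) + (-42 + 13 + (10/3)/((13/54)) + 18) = 59703/20995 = 2.84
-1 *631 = -631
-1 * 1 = -1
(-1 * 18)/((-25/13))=234/25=9.36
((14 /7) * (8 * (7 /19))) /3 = 112 /57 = 1.96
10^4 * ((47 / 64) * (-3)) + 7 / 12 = -66092 / 3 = -22030.67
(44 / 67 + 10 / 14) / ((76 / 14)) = 643 / 2546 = 0.25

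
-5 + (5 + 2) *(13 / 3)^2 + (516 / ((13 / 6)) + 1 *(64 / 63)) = 299438 / 819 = 365.61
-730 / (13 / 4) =-2920 / 13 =-224.62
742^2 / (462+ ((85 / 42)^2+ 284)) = 971194896 / 1323169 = 733.99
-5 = -5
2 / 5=0.40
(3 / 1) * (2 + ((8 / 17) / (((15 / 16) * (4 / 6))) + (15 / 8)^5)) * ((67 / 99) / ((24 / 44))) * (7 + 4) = 5913572291 / 5570560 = 1061.58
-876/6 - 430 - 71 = -647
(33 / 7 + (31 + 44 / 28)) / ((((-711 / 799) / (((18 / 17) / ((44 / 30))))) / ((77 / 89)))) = -184005 / 7031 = -26.17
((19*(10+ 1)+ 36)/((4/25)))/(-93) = -6125/372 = -16.47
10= 10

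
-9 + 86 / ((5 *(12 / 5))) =-11 / 6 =-1.83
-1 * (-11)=11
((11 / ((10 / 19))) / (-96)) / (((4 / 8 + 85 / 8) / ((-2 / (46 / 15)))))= 209 / 16376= 0.01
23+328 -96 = 255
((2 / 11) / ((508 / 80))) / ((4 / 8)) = 80 / 1397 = 0.06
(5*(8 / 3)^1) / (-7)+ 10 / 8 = -55 / 84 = -0.65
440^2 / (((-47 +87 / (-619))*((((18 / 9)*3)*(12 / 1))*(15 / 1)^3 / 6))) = -299596 / 2954475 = -0.10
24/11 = 2.18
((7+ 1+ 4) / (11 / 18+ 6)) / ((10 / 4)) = 432 / 595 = 0.73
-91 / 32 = -2.84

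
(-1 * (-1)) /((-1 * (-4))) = 1 /4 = 0.25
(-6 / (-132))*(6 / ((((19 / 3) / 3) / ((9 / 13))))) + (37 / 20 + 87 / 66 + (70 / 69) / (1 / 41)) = 168170111 / 3749460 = 44.85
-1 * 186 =-186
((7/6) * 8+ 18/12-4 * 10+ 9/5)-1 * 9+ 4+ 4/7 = -6677/210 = -31.80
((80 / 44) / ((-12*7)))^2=25 / 53361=0.00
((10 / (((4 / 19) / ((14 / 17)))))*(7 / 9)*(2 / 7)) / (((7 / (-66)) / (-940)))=3929200 / 51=77043.14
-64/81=-0.79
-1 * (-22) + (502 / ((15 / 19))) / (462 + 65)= 183448 / 7905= 23.21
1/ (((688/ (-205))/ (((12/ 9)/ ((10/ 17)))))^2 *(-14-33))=-485809/ 50056128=-0.01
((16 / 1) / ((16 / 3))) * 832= 2496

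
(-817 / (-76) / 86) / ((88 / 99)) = 9 / 64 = 0.14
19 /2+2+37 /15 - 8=179 /30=5.97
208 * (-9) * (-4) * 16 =119808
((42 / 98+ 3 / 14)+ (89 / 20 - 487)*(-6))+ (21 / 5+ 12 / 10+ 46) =103157 / 35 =2947.34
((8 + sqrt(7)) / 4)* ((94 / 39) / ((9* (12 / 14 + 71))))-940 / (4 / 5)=-207448459 / 176553 + 329* sqrt(7) / 353106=-1174.99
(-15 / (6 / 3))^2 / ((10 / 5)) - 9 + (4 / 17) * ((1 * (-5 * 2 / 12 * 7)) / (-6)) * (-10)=20609 / 1224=16.84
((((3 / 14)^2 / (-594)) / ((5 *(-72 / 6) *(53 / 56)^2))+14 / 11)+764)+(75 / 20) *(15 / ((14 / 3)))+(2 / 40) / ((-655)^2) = 25967547045663199 / 33406237557000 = 777.33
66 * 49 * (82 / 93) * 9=795564 / 31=25663.35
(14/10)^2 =49/25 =1.96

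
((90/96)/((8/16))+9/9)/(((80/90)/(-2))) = -207/32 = -6.47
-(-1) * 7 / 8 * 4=7 / 2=3.50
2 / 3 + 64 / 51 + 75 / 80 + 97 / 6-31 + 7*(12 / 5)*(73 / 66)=98849 / 14960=6.61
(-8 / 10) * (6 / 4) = -6 / 5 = -1.20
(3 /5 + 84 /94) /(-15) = -117 /1175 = -0.10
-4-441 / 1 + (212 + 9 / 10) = -2321 / 10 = -232.10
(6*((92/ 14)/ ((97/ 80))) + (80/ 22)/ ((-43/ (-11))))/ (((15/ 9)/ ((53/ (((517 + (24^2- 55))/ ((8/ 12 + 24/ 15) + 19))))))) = 330227524/ 15153243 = 21.79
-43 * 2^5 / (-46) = 688 / 23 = 29.91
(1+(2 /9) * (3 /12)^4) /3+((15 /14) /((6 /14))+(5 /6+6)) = 33409 /3456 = 9.67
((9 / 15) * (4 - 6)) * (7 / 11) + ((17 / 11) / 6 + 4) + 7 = 3463 / 330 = 10.49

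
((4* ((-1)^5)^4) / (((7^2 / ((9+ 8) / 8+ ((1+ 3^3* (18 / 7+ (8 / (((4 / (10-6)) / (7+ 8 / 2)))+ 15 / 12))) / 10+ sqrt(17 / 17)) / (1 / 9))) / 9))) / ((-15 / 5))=-188436 / 343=-549.38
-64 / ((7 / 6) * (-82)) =192 / 287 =0.67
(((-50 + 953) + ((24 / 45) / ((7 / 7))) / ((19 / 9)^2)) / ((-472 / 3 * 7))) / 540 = -543377 / 357823200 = -0.00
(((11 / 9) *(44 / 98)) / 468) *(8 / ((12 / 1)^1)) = 121 / 154791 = 0.00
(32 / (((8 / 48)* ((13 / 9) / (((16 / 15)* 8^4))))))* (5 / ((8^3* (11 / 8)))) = 589824 / 143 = 4124.64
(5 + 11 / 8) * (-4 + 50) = 1173 / 4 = 293.25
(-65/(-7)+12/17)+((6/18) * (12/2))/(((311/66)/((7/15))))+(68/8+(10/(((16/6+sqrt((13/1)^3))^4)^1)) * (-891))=17867068464960 * sqrt(13)/150889270197191761+1043573349867094363766399/55842610007278698828490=18.69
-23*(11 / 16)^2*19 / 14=-52877 / 3584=-14.75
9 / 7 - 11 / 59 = 454 / 413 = 1.10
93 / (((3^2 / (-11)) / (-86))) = 29326 / 3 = 9775.33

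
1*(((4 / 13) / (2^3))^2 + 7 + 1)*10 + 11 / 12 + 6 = 176297 / 2028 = 86.93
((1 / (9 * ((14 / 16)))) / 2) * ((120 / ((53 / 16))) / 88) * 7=320 / 1749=0.18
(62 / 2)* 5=155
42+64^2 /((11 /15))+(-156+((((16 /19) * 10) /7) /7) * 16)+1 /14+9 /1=112308453 /20482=5483.28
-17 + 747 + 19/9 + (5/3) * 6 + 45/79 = 528046/711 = 742.68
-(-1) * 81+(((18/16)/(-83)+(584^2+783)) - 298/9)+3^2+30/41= 83770139071/245016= 341896.61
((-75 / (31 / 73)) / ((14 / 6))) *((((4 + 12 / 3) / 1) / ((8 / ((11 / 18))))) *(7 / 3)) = -107.93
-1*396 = -396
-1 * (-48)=48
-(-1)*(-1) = -1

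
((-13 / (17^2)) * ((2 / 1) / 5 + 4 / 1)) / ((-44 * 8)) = 13 / 23120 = 0.00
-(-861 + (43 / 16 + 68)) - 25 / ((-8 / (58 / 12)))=9665 / 12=805.42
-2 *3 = -6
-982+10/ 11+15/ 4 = -43003/ 44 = -977.34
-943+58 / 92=-43349 / 46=-942.37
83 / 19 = 4.37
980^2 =960400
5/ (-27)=-5/ 27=-0.19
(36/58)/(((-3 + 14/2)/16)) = 72/29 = 2.48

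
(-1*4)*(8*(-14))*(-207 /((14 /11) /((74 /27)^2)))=-44333696 /81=-547329.58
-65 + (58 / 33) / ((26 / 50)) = -26435 / 429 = -61.62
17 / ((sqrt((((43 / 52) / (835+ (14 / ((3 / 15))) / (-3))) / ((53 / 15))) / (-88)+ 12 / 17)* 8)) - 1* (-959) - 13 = 17* sqrt(177864740082947346) / 2834654106+ 946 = 948.53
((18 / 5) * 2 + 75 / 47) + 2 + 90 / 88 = 122203 / 10340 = 11.82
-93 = -93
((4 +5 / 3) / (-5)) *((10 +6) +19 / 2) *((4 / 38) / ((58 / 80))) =-2312 / 551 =-4.20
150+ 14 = 164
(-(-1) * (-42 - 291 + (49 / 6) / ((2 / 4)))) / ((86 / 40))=-19000 / 129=-147.29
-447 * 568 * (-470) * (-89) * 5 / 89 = -596655600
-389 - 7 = -396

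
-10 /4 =-5 /2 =-2.50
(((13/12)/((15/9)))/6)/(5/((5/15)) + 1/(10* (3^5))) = 1053/145804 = 0.01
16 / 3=5.33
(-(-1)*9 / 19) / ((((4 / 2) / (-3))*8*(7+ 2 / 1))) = -3 / 304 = -0.01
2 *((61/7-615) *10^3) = -8488000/7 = -1212571.43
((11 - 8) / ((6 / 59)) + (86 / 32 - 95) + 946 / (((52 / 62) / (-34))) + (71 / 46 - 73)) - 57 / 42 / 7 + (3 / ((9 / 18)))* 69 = -8924181375 / 234416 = -38069.85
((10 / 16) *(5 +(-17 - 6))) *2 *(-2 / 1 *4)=180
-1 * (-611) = 611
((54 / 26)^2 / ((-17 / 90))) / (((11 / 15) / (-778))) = 765668700 / 31603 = 24227.72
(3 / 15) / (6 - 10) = -1 / 20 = -0.05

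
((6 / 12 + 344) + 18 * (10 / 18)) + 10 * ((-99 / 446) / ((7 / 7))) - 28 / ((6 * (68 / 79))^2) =3259548335 / 9280368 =351.23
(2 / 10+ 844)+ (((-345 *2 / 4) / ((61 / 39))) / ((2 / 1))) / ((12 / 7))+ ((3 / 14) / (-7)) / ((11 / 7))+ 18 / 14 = 305605317 / 375760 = 813.30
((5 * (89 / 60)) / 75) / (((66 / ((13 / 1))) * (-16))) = -1157 / 950400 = -0.00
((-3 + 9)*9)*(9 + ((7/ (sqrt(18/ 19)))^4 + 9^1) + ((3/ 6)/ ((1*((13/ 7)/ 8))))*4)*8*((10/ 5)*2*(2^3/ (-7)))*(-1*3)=16007028.75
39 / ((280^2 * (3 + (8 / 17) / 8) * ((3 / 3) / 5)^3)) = 255 / 12544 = 0.02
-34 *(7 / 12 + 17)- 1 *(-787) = 1135 / 6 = 189.17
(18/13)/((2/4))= 36/13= 2.77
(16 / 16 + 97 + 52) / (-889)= -150 / 889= -0.17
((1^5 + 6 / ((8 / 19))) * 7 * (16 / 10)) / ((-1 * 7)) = -122 / 5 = -24.40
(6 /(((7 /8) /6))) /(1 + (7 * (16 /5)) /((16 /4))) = 480 /77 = 6.23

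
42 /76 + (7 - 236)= -228.45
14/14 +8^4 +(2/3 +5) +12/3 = 12320/3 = 4106.67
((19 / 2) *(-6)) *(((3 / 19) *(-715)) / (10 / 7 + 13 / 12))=540540 / 211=2561.80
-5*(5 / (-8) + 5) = -175 / 8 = -21.88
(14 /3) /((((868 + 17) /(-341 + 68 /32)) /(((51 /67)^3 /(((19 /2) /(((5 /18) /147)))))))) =-13319143 /84963141396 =-0.00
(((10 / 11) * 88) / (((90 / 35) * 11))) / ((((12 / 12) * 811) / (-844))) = -236320 / 80289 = -2.94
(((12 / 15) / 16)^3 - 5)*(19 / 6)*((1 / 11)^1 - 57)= 79291351 / 88000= 901.04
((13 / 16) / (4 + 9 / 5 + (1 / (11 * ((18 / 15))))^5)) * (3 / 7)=15262803270 / 254223622303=0.06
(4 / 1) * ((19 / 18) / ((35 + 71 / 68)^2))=9248 / 2845611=0.00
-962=-962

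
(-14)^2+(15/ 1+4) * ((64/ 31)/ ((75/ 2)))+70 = 620882/ 2325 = 267.05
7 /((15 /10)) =14 /3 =4.67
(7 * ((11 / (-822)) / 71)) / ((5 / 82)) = -3157 / 145905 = -0.02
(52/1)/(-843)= -52/843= -0.06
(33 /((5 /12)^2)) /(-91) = -4752 /2275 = -2.09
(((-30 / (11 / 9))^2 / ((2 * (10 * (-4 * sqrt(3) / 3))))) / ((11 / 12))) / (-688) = 10935 * sqrt(3) / 915728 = 0.02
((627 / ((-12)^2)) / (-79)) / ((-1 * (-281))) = -209 / 1065552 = -0.00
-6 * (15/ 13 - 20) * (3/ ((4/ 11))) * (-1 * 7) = -169785/ 26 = -6530.19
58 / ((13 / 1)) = 58 / 13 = 4.46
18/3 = 6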